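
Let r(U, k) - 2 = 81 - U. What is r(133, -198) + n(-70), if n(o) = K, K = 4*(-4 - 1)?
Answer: -70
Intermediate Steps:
K = -20 (K = 4*(-5) = -20)
n(o) = -20
r(U, k) = 83 - U (r(U, k) = 2 + (81 - U) = 83 - U)
r(133, -198) + n(-70) = (83 - 1*133) - 20 = (83 - 133) - 20 = -50 - 20 = -70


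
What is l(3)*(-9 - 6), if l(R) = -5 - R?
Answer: 120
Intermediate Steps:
l(3)*(-9 - 6) = (-5 - 1*3)*(-9 - 6) = (-5 - 3)*(-15) = -8*(-15) = 120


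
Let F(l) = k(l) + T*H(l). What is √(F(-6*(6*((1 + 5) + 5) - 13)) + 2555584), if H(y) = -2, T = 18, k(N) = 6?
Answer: √2555554 ≈ 1598.6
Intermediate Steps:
F(l) = -30 (F(l) = 6 + 18*(-2) = 6 - 36 = -30)
√(F(-6*(6*((1 + 5) + 5) - 13)) + 2555584) = √(-30 + 2555584) = √2555554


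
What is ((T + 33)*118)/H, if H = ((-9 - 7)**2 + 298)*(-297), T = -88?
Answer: 295/7479 ≈ 0.039444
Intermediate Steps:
H = -164538 (H = ((-16)**2 + 298)*(-297) = (256 + 298)*(-297) = 554*(-297) = -164538)
((T + 33)*118)/H = ((-88 + 33)*118)/(-164538) = -55*118*(-1/164538) = -6490*(-1/164538) = 295/7479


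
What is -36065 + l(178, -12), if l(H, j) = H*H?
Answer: -4381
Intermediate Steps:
l(H, j) = H²
-36065 + l(178, -12) = -36065 + 178² = -36065 + 31684 = -4381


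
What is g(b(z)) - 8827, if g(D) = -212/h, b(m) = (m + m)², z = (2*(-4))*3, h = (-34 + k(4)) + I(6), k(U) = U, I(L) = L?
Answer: -52909/6 ≈ -8818.2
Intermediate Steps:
h = -24 (h = (-34 + 4) + 6 = -30 + 6 = -24)
z = -24 (z = -8*3 = -24)
b(m) = 4*m² (b(m) = (2*m)² = 4*m²)
g(D) = 53/6 (g(D) = -212/(-24) = -212*(-1/24) = 53/6)
g(b(z)) - 8827 = 53/6 - 8827 = -52909/6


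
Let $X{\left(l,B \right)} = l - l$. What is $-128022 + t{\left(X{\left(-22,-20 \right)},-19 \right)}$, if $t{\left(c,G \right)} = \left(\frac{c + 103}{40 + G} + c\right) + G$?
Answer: $- \frac{2688758}{21} \approx -1.2804 \cdot 10^{5}$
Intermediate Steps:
$X{\left(l,B \right)} = 0$
$t{\left(c,G \right)} = G + c + \frac{103 + c}{40 + G}$ ($t{\left(c,G \right)} = \left(\frac{103 + c}{40 + G} + c\right) + G = \left(c + \frac{103 + c}{40 + G}\right) + G = G + c + \frac{103 + c}{40 + G}$)
$-128022 + t{\left(X{\left(-22,-20 \right)},-19 \right)} = -128022 + \frac{103 + \left(-19\right)^{2} + 40 \left(-19\right) + 41 \cdot 0 - 0}{40 - 19} = -128022 + \frac{103 + 361 - 760 + 0 + 0}{21} = -128022 + \frac{1}{21} \left(-296\right) = -128022 - \frac{296}{21} = - \frac{2688758}{21}$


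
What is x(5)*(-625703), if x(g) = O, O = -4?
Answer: 2502812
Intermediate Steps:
x(g) = -4
x(5)*(-625703) = -4*(-625703) = 2502812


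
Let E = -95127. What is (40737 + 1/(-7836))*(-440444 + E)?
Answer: -170962366924801/7836 ≈ -2.1818e+10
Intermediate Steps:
(40737 + 1/(-7836))*(-440444 + E) = (40737 + 1/(-7836))*(-440444 - 95127) = (40737 - 1/7836)*(-535571) = (319215131/7836)*(-535571) = -170962366924801/7836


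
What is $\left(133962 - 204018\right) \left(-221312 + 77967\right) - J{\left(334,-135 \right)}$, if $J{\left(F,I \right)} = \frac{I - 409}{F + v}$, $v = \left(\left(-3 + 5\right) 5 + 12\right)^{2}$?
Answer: $\frac{4107250524152}{409} \approx 1.0042 \cdot 10^{10}$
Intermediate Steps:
$v = 484$ ($v = \left(2 \cdot 5 + 12\right)^{2} = \left(10 + 12\right)^{2} = 22^{2} = 484$)
$J{\left(F,I \right)} = \frac{-409 + I}{484 + F}$ ($J{\left(F,I \right)} = \frac{I - 409}{F + 484} = \frac{-409 + I}{484 + F}$)
$\left(133962 - 204018\right) \left(-221312 + 77967\right) - J{\left(334,-135 \right)} = \left(133962 - 204018\right) \left(-221312 + 77967\right) - \frac{-409 - 135}{484 + 334} = \left(-70056\right) \left(-143345\right) - \frac{1}{818} \left(-544\right) = 10042177320 - \frac{1}{818} \left(-544\right) = 10042177320 - - \frac{272}{409} = 10042177320 + \frac{272}{409} = \frac{4107250524152}{409}$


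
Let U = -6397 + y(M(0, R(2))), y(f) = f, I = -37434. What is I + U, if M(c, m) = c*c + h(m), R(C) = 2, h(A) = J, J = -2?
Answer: -43833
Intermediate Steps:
h(A) = -2
M(c, m) = -2 + c² (M(c, m) = c*c - 2 = c² - 2 = -2 + c²)
U = -6399 (U = -6397 + (-2 + 0²) = -6397 + (-2 + 0) = -6397 - 2 = -6399)
I + U = -37434 - 6399 = -43833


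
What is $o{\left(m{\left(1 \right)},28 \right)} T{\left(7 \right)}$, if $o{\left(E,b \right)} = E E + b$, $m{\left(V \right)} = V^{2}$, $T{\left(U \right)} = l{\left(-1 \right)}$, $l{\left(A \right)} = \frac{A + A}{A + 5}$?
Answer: $- \frac{29}{2} \approx -14.5$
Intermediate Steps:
$l{\left(A \right)} = \frac{2 A}{5 + A}$
$T{\left(U \right)} = - \frac{1}{2}$ ($T{\left(U \right)} = 2 \left(-1\right) \frac{1}{5 - 1} = 2 \left(-1\right) \frac{1}{4} = - \frac{1}{2}$)
$o{\left(E,b \right)} = b + E^{2}$ ($o{\left(E,b \right)} = E^{2} + b = b + E^{2}$)
$o{\left(m{\left(1 \right)},28 \right)} T{\left(7 \right)} = \left(28 + \left(1^{2}\right)^{2}\right) \left(- \frac{1}{2}\right) = \left(28 + 1^{2}\right) \left(- \frac{1}{2}\right) = \left(28 + 1\right) \left(- \frac{1}{2}\right) = 29 \left(- \frac{1}{2}\right) = - \frac{29}{2}$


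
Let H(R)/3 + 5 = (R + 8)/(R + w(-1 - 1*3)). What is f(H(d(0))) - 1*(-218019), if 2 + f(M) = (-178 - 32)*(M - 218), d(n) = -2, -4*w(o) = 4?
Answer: 268207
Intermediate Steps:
w(o) = -1 (w(o) = -1/4*4 = -1)
H(R) = -15 + 3*(8 + R)/(-1 + R) (H(R) = -15 + 3*((R + 8)/(R - 1)) = -15 + 3*((8 + R)/(-1 + R)) = -15 + 3*(8 + R)/(-1 + R))
f(M) = 45778 - 210*M (f(M) = -2 + (-178 - 32)*(M - 218) = -2 - 210*(-218 + M) = -2 + (45780 - 210*M) = 45778 - 210*M)
f(H(d(0))) - 1*(-218019) = (45778 - 630*(13 - 4*(-2))/(-1 - 2)) - 1*(-218019) = (45778 - 630*(13 + 8)/(-3)) + 218019 = (45778 - 630*(-1)*21/3) + 218019 = (45778 - 210*(-21)) + 218019 = (45778 + 4410) + 218019 = 50188 + 218019 = 268207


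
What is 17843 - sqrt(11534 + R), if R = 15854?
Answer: 17843 - 2*sqrt(6847) ≈ 17678.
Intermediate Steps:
17843 - sqrt(11534 + R) = 17843 - sqrt(11534 + 15854) = 17843 - sqrt(27388) = 17843 - 2*sqrt(6847)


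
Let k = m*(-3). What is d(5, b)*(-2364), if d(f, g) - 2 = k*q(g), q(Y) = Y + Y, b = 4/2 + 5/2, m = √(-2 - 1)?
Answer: -4728 + 63828*I*√3 ≈ -4728.0 + 1.1055e+5*I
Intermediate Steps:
m = I*√3 (m = √(-3) = I*√3 ≈ 1.732*I)
b = 9/2 (b = 4*(½) + 5*(½) = 2 + 5/2 = 9/2 ≈ 4.5000)
k = -3*I*√3 (k = (I*√3)*(-3) = -3*I*√3 ≈ -5.1962*I)
q(Y) = 2*Y
d(f, g) = 2 - 6*I*g*√3 (d(f, g) = 2 + (-3*I*√3)*(2*g) = 2 - 6*I*g*√3)
d(5, b)*(-2364) = (2 - 6*I*9/2*√3)*(-2364) = (2 - 27*I*√3)*(-2364) = -4728 + 63828*I*√3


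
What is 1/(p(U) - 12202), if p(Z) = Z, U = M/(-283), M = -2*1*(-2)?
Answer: -283/3453170 ≈ -8.1954e-5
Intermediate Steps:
M = 4 (M = -2*(-2) = 4)
U = -4/283 (U = 4/(-283) = 4*(-1/283) = -4/283 ≈ -0.014134)
1/(p(U) - 12202) = 1/(-4/283 - 12202) = 1/(-3453170/283) = -283/3453170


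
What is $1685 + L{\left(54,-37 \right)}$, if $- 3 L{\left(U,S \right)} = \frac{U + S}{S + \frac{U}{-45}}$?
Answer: $\frac{965590}{573} \approx 1685.1$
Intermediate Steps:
$L{\left(U,S \right)} = - \frac{S + U}{3 \left(S - \frac{U}{45}\right)}$ ($L{\left(U,S \right)} = - \frac{\left(U + S\right) \frac{1}{S + \frac{U}{-45}}}{3} = - \frac{\left(S + U\right) \frac{1}{S + U \left(- \frac{1}{45}\right)}}{3} = - \frac{\left(S + U\right) \frac{1}{S - \frac{U}{45}}}{3} = - \frac{\frac{1}{S - \frac{U}{45}} \left(S + U\right)}{3} = - \frac{S + U}{3 \left(S - \frac{U}{45}\right)}$)
$1685 + L{\left(54,-37 \right)} = 1685 + \frac{15 \left(\left(-1\right) \left(-37\right) - 54\right)}{\left(-1\right) 54 + 45 \left(-37\right)} = 1685 + \frac{15 \left(37 - 54\right)}{-54 - 1665} = 1685 + 15 \frac{1}{-1719} \left(-17\right) = 1685 + 15 \left(- \frac{1}{1719}\right) \left(-17\right) = 1685 + \frac{85}{573} = \frac{965590}{573}$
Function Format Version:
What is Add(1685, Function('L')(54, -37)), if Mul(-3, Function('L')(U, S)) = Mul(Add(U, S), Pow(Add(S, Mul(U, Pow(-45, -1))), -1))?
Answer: Rational(965590, 573) ≈ 1685.1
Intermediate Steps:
Function('L')(U, S) = Mul(Rational(-1, 3), Pow(Add(S, Mul(Rational(-1, 45), U)), -1), Add(S, U)) (Function('L')(U, S) = Mul(Rational(-1, 3), Mul(Add(U, S), Pow(Add(S, Mul(U, Pow(-45, -1))), -1))) = Mul(Rational(-1, 3), Mul(Add(S, U), Pow(Add(S, Mul(U, Rational(-1, 45))), -1))) = Mul(Rational(-1, 3), Mul(Add(S, U), Pow(Add(S, Mul(Rational(-1, 45), U)), -1))) = Mul(Rational(-1, 3), Mul(Pow(Add(S, Mul(Rational(-1, 45), U)), -1), Add(S, U))) = Mul(Rational(-1, 3), Pow(Add(S, Mul(Rational(-1, 45), U)), -1), Add(S, U)))
Add(1685, Function('L')(54, -37)) = Add(1685, Mul(15, Pow(Add(Mul(-1, 54), Mul(45, -37)), -1), Add(Mul(-1, -37), Mul(-1, 54)))) = Add(1685, Mul(15, Pow(Add(-54, -1665), -1), Add(37, -54))) = Add(1685, Mul(15, Pow(-1719, -1), -17)) = Add(1685, Mul(15, Rational(-1, 1719), -17)) = Add(1685, Rational(85, 573)) = Rational(965590, 573)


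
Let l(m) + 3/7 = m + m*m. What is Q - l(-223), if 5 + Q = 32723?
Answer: -117513/7 ≈ -16788.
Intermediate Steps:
Q = 32718 (Q = -5 + 32723 = 32718)
l(m) = -3/7 + m + m² (l(m) = -3/7 + (m + m*m) = -3/7 + (m + m²) = -3/7 + m + m²)
Q - l(-223) = 32718 - (-3/7 - 223 + (-223)²) = 32718 - (-3/7 - 223 + 49729) = 32718 - 1*346539/7 = 32718 - 346539/7 = -117513/7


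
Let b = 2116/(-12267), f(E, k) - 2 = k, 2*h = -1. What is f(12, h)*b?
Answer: -1058/4089 ≈ -0.25874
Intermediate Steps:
h = -½ (h = (½)*(-1) = -½ ≈ -0.50000)
f(E, k) = 2 + k
b = -2116/12267 (b = 2116*(-1/12267) = -2116/12267 ≈ -0.17250)
f(12, h)*b = (2 - ½)*(-2116/12267) = (3/2)*(-2116/12267) = -1058/4089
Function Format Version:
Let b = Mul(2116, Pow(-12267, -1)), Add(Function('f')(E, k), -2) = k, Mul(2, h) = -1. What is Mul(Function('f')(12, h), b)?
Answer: Rational(-1058, 4089) ≈ -0.25874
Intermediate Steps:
h = Rational(-1, 2) (h = Mul(Rational(1, 2), -1) = Rational(-1, 2) ≈ -0.50000)
Function('f')(E, k) = Add(2, k)
b = Rational(-2116, 12267) (b = Mul(2116, Rational(-1, 12267)) = Rational(-2116, 12267) ≈ -0.17250)
Mul(Function('f')(12, h), b) = Mul(Add(2, Rational(-1, 2)), Rational(-2116, 12267)) = Mul(Rational(3, 2), Rational(-2116, 12267)) = Rational(-1058, 4089)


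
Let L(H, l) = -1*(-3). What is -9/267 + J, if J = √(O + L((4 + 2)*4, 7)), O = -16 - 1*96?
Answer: -3/89 + I*√109 ≈ -0.033708 + 10.44*I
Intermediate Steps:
L(H, l) = 3
O = -112 (O = -16 - 96 = -112)
J = I*√109 (J = √(-112 + 3) = √(-109) = I*√109 ≈ 10.44*I)
-9/267 + J = -9/267 + I*√109 = (1/267)*(-9) + I*√109 = -3/89 + I*√109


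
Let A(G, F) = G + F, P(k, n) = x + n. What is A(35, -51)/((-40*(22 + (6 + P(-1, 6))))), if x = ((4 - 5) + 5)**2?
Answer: 1/125 ≈ 0.0080000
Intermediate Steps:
x = 16 (x = (-1 + 5)**2 = 4**2 = 16)
P(k, n) = 16 + n
A(G, F) = F + G
A(35, -51)/((-40*(22 + (6 + P(-1, 6))))) = (-51 + 35)/((-40*(22 + (6 + (16 + 6))))) = -16*(-1/(40*(22 + (6 + 22)))) = -16*(-1/(40*(22 + 28))) = -16/((-40*50)) = -16/(-2000) = -16*(-1/2000) = 1/125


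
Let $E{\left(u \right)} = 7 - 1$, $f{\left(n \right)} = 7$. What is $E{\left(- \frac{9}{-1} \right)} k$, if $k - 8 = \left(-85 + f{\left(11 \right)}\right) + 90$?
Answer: $120$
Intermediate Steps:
$k = 20$ ($k = 8 + \left(\left(-85 + 7\right) + 90\right) = 8 + \left(-78 + 90\right) = 8 + 12 = 20$)
$E{\left(u \right)} = 6$ ($E{\left(u \right)} = 7 - 1 = 6$)
$E{\left(- \frac{9}{-1} \right)} k = 6 \cdot 20 = 120$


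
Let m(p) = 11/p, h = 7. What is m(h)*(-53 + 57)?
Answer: 44/7 ≈ 6.2857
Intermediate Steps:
m(h)*(-53 + 57) = (11/7)*(-53 + 57) = (11*(1/7))*4 = (11/7)*4 = 44/7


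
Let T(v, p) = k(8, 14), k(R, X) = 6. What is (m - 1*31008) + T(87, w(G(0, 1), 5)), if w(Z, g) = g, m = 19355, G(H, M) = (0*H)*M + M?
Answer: -11647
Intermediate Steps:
G(H, M) = M (G(H, M) = 0*M + M = 0 + M = M)
T(v, p) = 6
(m - 1*31008) + T(87, w(G(0, 1), 5)) = (19355 - 1*31008) + 6 = (19355 - 31008) + 6 = -11653 + 6 = -11647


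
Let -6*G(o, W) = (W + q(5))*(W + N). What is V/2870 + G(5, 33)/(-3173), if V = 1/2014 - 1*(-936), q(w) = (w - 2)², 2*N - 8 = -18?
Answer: 74887931/193058012 ≈ 0.38790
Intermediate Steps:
N = -5 (N = 4 + (½)*(-18) = 4 - 9 = -5)
q(w) = (-2 + w)²
G(o, W) = -(-5 + W)*(9 + W)/6 (G(o, W) = -(W + (-2 + 5)²)*(W - 5)/6 = -(W + 3²)*(-5 + W)/6 = -(W + 9)*(-5 + W)/6 = -(9 + W)*(-5 + W)/6 = -(-5 + W)*(9 + W)/6)
V = 1885105/2014 (V = 1/2014 + 936 = 1885105/2014 ≈ 936.00)
V/2870 + G(5, 33)/(-3173) = (1885105/2014)/2870 + (15/2 - ⅔*33 - ⅙*33²)/(-3173) = (1885105/2014)*(1/2870) + (15/2 - 22 - ⅙*1089)*(-1/3173) = 377021/1156036 + (15/2 - 22 - 363/2)*(-1/3173) = 377021/1156036 - 196*(-1/3173) = 377021/1156036 + 196/3173 = 74887931/193058012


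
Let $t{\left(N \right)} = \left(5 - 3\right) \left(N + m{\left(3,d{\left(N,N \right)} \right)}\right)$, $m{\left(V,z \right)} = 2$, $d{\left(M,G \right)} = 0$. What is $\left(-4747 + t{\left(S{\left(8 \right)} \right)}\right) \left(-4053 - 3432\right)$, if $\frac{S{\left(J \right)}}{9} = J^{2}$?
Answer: $26878635$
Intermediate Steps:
$S{\left(J \right)} = 9 J^{2}$
$t{\left(N \right)} = 4 + 2 N$ ($t{\left(N \right)} = \left(5 - 3\right) \left(N + 2\right) = 2 \left(2 + N\right) = 4 + 2 N$)
$\left(-4747 + t{\left(S{\left(8 \right)} \right)}\right) \left(-4053 - 3432\right) = \left(-4747 + \left(4 + 2 \cdot 9 \cdot 8^{2}\right)\right) \left(-4053 - 3432\right) = \left(-4747 + \left(4 + 2 \cdot 9 \cdot 64\right)\right) \left(-7485\right) = \left(-4747 + \left(4 + 2 \cdot 576\right)\right) \left(-7485\right) = \left(-4747 + \left(4 + 1152\right)\right) \left(-7485\right) = \left(-4747 + 1156\right) \left(-7485\right) = \left(-3591\right) \left(-7485\right) = 26878635$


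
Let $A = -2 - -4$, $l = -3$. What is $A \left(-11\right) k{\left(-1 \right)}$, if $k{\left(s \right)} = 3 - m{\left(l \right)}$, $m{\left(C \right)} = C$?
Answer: $-132$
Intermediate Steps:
$A = 2$ ($A = -2 + 4 = 2$)
$k{\left(s \right)} = 6$ ($k{\left(s \right)} = 3 - -3 = 3 + 3 = 6$)
$A \left(-11\right) k{\left(-1 \right)} = 2 \left(-11\right) 6 = \left(-22\right) 6 = -132$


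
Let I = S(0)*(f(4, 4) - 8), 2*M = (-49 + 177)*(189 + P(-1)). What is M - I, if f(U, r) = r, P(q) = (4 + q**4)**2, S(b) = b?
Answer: 13696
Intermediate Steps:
M = 13696 (M = ((-49 + 177)*(189 + (4 + (-1)**4)**2))/2 = (128*(189 + (4 + 1)**2))/2 = (128*(189 + 5**2))/2 = (128*(189 + 25))/2 = (128*214)/2 = (1/2)*27392 = 13696)
I = 0 (I = 0*(4 - 8) = 0*(-4) = 0)
M - I = 13696 - 1*0 = 13696 + 0 = 13696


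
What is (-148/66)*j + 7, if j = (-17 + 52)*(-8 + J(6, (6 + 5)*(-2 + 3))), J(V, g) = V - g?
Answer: 33901/33 ≈ 1027.3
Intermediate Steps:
j = -455 (j = (-17 + 52)*(-8 + (6 - (6 + 5)*(-2 + 3))) = 35*(-8 + (6 - 11)) = 35*(-8 - 5) = 35*(-13) = -455)
(-148/66)*j + 7 = -148/66*(-455) + 7 = -148*1/66*(-455) + 7 = -74/33*(-455) + 7 = 33670/33 + 7 = 33901/33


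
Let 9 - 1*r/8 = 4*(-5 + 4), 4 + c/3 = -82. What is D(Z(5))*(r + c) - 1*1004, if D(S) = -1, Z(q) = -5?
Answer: -850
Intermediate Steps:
c = -258 (c = -12 + 3*(-82) = -12 - 246 = -258)
r = 104 (r = 72 - 32*(-5 + 4) = 72 - 32*(-1) = 72 - 8*(-4) = 72 + 32 = 104)
D(Z(5))*(r + c) - 1*1004 = -(104 - 258) - 1*1004 = -1*(-154) - 1004 = 154 - 1004 = -850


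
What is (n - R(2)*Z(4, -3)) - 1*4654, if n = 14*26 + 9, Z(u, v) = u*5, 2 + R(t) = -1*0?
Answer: -4241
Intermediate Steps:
R(t) = -2 (R(t) = -2 - 1*0 = -2 + 0 = -2)
Z(u, v) = 5*u
n = 373 (n = 364 + 9 = 373)
(n - R(2)*Z(4, -3)) - 1*4654 = (373 - (-2)*5*4) - 1*4654 = (373 - (-2)*20) - 4654 = (373 - 1*(-40)) - 4654 = (373 + 40) - 4654 = 413 - 4654 = -4241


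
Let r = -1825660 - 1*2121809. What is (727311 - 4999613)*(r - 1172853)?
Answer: 21875561921244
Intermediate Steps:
r = -3947469 (r = -1825660 - 2121809 = -3947469)
(727311 - 4999613)*(r - 1172853) = (727311 - 4999613)*(-3947469 - 1172853) = -4272302*(-5120322) = 21875561921244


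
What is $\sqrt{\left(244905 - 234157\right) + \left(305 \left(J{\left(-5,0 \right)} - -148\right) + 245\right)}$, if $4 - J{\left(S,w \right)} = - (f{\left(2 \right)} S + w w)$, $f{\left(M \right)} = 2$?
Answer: $\sqrt{54303} \approx 233.03$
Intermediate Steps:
$J{\left(S,w \right)} = 4 + w^{2} + 2 S$ ($J{\left(S,w \right)} = 4 - - (2 S + w w) = 4 - - (2 S + w^{2}) = 4 - - (w^{2} + 2 S) = 4 - \left(- w^{2} - 2 S\right) = 4 + \left(w^{2} + 2 S\right) = 4 + w^{2} + 2 S$)
$\sqrt{\left(244905 - 234157\right) + \left(305 \left(J{\left(-5,0 \right)} - -148\right) + 245\right)} = \sqrt{\left(244905 - 234157\right) + \left(305 \left(\left(4 + 0^{2} + 2 \left(-5\right)\right) - -148\right) + 245\right)} = \sqrt{\left(244905 - 234157\right) + \left(305 \left(\left(4 + 0 - 10\right) + 148\right) + 245\right)} = \sqrt{10748 + \left(305 \left(-6 + 148\right) + 245\right)} = \sqrt{10748 + \left(305 \cdot 142 + 245\right)} = \sqrt{10748 + \left(43310 + 245\right)} = \sqrt{10748 + 43555} = \sqrt{54303}$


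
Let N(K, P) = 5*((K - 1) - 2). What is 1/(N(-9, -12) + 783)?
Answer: 1/723 ≈ 0.0013831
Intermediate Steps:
N(K, P) = -15 + 5*K (N(K, P) = 5*((-1 + K) - 2) = 5*(-3 + K) = -15 + 5*K)
1/(N(-9, -12) + 783) = 1/((-15 + 5*(-9)) + 783) = 1/((-15 - 45) + 783) = 1/(-60 + 783) = 1/723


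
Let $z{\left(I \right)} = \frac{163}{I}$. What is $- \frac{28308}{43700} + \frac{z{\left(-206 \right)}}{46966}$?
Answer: $- \frac{2977031629}{4595623100} \approx -0.6478$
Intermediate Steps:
$- \frac{28308}{43700} + \frac{z{\left(-206 \right)}}{46966} = - \frac{28308}{43700} + \frac{163 \frac{1}{-206}}{46966} = \left(-28308\right) \frac{1}{43700} + 163 \left(- \frac{1}{206}\right) \frac{1}{46966} = - \frac{7077}{10925} - \frac{163}{9674996} = - \frac{2977031629}{4595623100}$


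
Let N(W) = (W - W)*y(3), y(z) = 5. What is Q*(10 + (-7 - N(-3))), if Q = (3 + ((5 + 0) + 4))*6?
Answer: 216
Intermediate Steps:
Q = 72 (Q = (3 + (5 + 4))*6 = (3 + 9)*6 = 12*6 = 72)
N(W) = 0 (N(W) = (W - W)*5 = 0*5 = 0)
Q*(10 + (-7 - N(-3))) = 72*(10 + (-7 - 1*0)) = 72*(10 + (-7 + 0)) = 72*(10 - 7) = 72*3 = 216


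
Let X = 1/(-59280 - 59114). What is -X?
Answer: 1/118394 ≈ 8.4464e-6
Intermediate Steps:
X = -1/118394 (X = 1/(-118394) = -1/118394 ≈ -8.4464e-6)
-X = -1*(-1/118394) = 1/118394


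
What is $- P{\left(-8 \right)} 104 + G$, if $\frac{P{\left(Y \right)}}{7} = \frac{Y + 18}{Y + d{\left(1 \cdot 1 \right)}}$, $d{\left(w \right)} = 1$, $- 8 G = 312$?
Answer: $1001$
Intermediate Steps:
$G = -39$ ($G = \left(- \frac{1}{8}\right) 312 = -39$)
$P{\left(Y \right)} = \frac{7 \left(18 + Y\right)}{1 + Y}$ ($P{\left(Y \right)} = 7 \frac{Y + 18}{Y + 1} = 7 \frac{18 + Y}{1 + Y} = \frac{7 \left(18 + Y\right)}{1 + Y}$)
$- P{\left(-8 \right)} 104 + G = - \frac{7 \left(18 - 8\right)}{1 - 8} \cdot 104 - 39 = - \frac{7 \cdot 10}{-7} \cdot 104 - 39 = - \frac{7 \left(-1\right) 10}{7} \cdot 104 - 39 = \left(-1\right) \left(-10\right) 104 - 39 = 10 \cdot 104 - 39 = 1040 - 39 = 1001$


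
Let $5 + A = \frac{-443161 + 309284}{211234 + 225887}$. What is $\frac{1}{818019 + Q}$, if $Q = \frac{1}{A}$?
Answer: $\frac{2319482}{1897379909037} \approx 1.2225 \cdot 10^{-6}$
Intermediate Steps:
$A = - \frac{2319482}{437121}$ ($A = -5 + \frac{-443161 + 309284}{211234 + 225887} = -5 - \frac{133877}{437121} = - \frac{2319482}{437121} \approx -5.3063$)
$Q = - \frac{437121}{2319482}$ ($Q = \frac{1}{- \frac{2319482}{437121}} = - \frac{437121}{2319482} \approx -0.18846$)
$\frac{1}{818019 + Q} = \frac{1}{818019 - \frac{437121}{2319482}} = \frac{1}{\frac{1897379909037}{2319482}} = \frac{2319482}{1897379909037}$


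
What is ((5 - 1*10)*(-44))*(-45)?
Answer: -9900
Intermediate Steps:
((5 - 1*10)*(-44))*(-45) = ((5 - 10)*(-44))*(-45) = -5*(-44)*(-45) = 220*(-45) = -9900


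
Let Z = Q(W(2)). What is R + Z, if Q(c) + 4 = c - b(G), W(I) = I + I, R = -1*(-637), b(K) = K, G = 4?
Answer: 633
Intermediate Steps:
R = 637
W(I) = 2*I
Q(c) = -8 + c (Q(c) = -4 + (c - 1*4) = -4 + (c - 4) = -4 + (-4 + c) = -8 + c)
Z = -4 (Z = -8 + 2*2 = -8 + 4 = -4)
R + Z = 637 - 4 = 633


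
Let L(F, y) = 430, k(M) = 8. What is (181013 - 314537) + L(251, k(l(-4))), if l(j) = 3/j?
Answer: -133094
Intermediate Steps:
(181013 - 314537) + L(251, k(l(-4))) = (181013 - 314537) + 430 = -133524 + 430 = -133094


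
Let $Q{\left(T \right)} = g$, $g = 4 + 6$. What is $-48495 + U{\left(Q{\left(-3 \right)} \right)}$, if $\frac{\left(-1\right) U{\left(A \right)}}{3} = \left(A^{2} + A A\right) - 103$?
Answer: $-48786$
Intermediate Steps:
$g = 10$
$Q{\left(T \right)} = 10$
$U{\left(A \right)} = 309 - 6 A^{2}$ ($U{\left(A \right)} = - 3 \left(\left(A^{2} + A A\right) - 103\right) = - 3 \left(\left(A^{2} + A^{2}\right) - 103\right) = - 3 \left(2 A^{2} - 103\right) = - 3 \left(-103 + 2 A^{2}\right) = 309 - 6 A^{2}$)
$-48495 + U{\left(Q{\left(-3 \right)} \right)} = -48495 + \left(309 - 6 \cdot 10^{2}\right) = -48495 + \left(309 - 600\right) = -48495 - 291 = -48786$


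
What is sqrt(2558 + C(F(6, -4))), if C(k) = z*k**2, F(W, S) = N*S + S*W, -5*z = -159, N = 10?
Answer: sqrt(3320270)/5 ≈ 364.43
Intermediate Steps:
z = 159/5 (z = -1/5*(-159) = 159/5 ≈ 31.800)
F(W, S) = 10*S + S*W
C(k) = 159*k**2/5
sqrt(2558 + C(F(6, -4))) = sqrt(2558 + 159*(-4*(10 + 6))**2/5) = sqrt(2558 + 159*(-4*16)**2/5) = sqrt(2558 + (159/5)*(-64)**2) = sqrt(2558 + (159/5)*4096) = sqrt(2558 + 651264/5) = sqrt(664054/5) = sqrt(3320270)/5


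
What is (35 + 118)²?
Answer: 23409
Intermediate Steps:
(35 + 118)² = 153² = 23409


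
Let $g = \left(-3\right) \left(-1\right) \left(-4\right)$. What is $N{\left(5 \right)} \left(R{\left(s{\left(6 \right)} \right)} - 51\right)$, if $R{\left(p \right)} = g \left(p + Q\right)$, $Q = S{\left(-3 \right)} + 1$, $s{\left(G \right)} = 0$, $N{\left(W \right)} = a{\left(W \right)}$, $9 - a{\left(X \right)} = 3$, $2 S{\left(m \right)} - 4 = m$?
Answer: $-414$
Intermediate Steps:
$S{\left(m \right)} = 2 + \frac{m}{2}$
$a{\left(X \right)} = 6$ ($a{\left(X \right)} = 9 - 3 = 6$)
$N{\left(W \right)} = 6$
$g = -12$ ($g = 3 \left(-4\right) = -12$)
$Q = \frac{3}{2}$ ($Q = \left(2 + \frac{1}{2} \left(-3\right)\right) + 1 = \left(2 - \frac{3}{2}\right) + 1 = \frac{1}{2} + 1 = \frac{3}{2} \approx 1.5$)
$R{\left(p \right)} = -18 - 12 p$ ($R{\left(p \right)} = - 12 \left(p + \frac{3}{2}\right) = - 12 \left(\frac{3}{2} + p\right) = -18 - 12 p$)
$N{\left(5 \right)} \left(R{\left(s{\left(6 \right)} \right)} - 51\right) = 6 \left(\left(-18 - 0\right) - 51\right) = 6 \left(\left(-18 + 0\right) - 51\right) = 6 \left(-18 - 51\right) = 6 \left(-69\right) = -414$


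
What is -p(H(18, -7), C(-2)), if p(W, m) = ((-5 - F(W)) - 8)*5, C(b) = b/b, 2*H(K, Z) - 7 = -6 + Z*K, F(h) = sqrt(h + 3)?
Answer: 65 + 5*I*sqrt(238)/2 ≈ 65.0 + 38.568*I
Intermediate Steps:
F(h) = sqrt(3 + h)
H(K, Z) = 1/2 + K*Z/2 (H(K, Z) = 7/2 + (-6 + Z*K)/2 = 7/2 + (-6 + K*Z)/2 = 7/2 + (-3 + K*Z/2) = 1/2 + K*Z/2)
C(b) = 1
p(W, m) = -65 - 5*sqrt(3 + W) (p(W, m) = ((-5 - sqrt(3 + W)) - 8)*5 = (-13 - sqrt(3 + W))*5 = -65 - 5*sqrt(3 + W))
-p(H(18, -7), C(-2)) = -(-65 - 5*sqrt(3 + (1/2 + (1/2)*18*(-7)))) = -(-65 - 5*sqrt(3 + (1/2 - 63))) = -(-65 - 5*sqrt(3 - 125/2)) = -(-65 - 5*I*sqrt(238)/2) = 65 + 5*I*sqrt(238)/2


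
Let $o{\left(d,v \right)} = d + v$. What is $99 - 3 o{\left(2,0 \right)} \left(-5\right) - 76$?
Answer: $2894$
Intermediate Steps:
$99 - 3 o{\left(2,0 \right)} \left(-5\right) - 76 = 99 - 3 \left(2 + 0\right) \left(-5\right) - 76 = 99 \left(-3\right) 2 \left(-5\right) - 76 = 99 \left(\left(-6\right) \left(-5\right)\right) - 76 = 99 \cdot 30 - 76 = 2970 - 76 = 2894$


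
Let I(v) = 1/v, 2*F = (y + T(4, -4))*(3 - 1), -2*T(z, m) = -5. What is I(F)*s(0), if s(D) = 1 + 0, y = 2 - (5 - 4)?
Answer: 2/7 ≈ 0.28571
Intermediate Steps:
y = 1 (y = 2 - 1*1 = 2 - 1 = 1)
T(z, m) = 5/2 (T(z, m) = -1/2*(-5) = 5/2)
s(D) = 1
F = 7/2 (F = ((1 + 5/2)*(3 - 1))/2 = ((7/2)*2)/2 = (1/2)*7 = 7/2 ≈ 3.5000)
I(v) = 1/v
I(F)*s(0) = 1/(7/2) = (2/7)*1 = 2/7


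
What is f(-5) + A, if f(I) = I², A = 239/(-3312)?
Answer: 82561/3312 ≈ 24.928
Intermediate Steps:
A = -239/3312 (A = 239*(-1/3312) = -239/3312 ≈ -0.072162)
f(-5) + A = (-5)² - 239/3312 = 25 - 239/3312 = 82561/3312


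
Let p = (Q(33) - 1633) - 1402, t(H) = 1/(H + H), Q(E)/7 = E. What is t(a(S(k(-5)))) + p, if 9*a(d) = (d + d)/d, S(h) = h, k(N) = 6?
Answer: -11207/4 ≈ -2801.8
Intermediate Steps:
Q(E) = 7*E
a(d) = 2/9 (a(d) = ((d + d)/d)/9 = ((2*d)/d)/9 = (1/9)*2 = 2/9)
t(H) = 1/(2*H)
p = -2804 (p = (7*33 - 1633) - 1402 = (231 - 1633) - 1402 = -1402 - 1402 = -2804)
t(a(S(k(-5)))) + p = 1/(2*(2/9)) - 2804 = (1/2)*(9/2) - 2804 = 9/4 - 2804 = -11207/4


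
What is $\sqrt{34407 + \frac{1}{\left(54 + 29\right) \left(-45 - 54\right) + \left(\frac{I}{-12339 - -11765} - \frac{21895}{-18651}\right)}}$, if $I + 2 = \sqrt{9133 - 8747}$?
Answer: $\frac{\sqrt{3026299267696308 + 641724957 \sqrt{386}}}{\sqrt{87955918226 + 18651 \sqrt{386}}} \approx 185.49$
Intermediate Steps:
$I = -2 + \sqrt{386}$ ($I = -2 + \sqrt{9133 - 8747} = -2 + \sqrt{386} \approx 17.647$)
$\sqrt{34407 + \frac{1}{\left(54 + 29\right) \left(-45 - 54\right) + \left(\frac{I}{-12339 - -11765} - \frac{21895}{-18651}\right)}} = \sqrt{34407 + \frac{1}{\left(54 + 29\right) \left(-45 - 54\right) + \left(\frac{-2 + \sqrt{386}}{-12339 - -11765} - \frac{21895}{-18651}\right)}} = \sqrt{34407 + \frac{1}{83 \left(-99\right) + \left(\frac{-2 + \sqrt{386}}{-12339 + 11765} - - \frac{21895}{18651}\right)}} = \sqrt{34407 + \frac{1}{-8217 + \left(\frac{-2 + \sqrt{386}}{-574} + \frac{21895}{18651}\right)}} = \sqrt{34407 + \frac{1}{-8217 + \left(\left(-2 + \sqrt{386}\right) \left(- \frac{1}{574}\right) + \frac{21895}{18651}\right)}} = \sqrt{34407 + \frac{1}{-8217 + \left(\left(\frac{1}{287} - \frac{\sqrt{386}}{574}\right) + \frac{21895}{18651}\right)}} = \sqrt{34407 + \frac{1}{-8217 + \left(\frac{6302516}{5352837} - \frac{\sqrt{386}}{574}\right)}} = \sqrt{34407 + \frac{1}{- \frac{43977959113}{5352837} - \frac{\sqrt{386}}{574}}}$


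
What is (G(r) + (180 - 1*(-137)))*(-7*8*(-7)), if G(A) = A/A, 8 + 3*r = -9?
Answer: 124656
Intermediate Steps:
r = -17/3 (r = -8/3 + (1/3)*(-9) = -8/3 - 3 = -17/3 ≈ -5.6667)
G(A) = 1
(G(r) + (180 - 1*(-137)))*(-7*8*(-7)) = (1 + (180 - 1*(-137)))*(-7*8*(-7)) = (1 + (180 + 137))*(-56*(-7)) = (1 + 317)*392 = 318*392 = 124656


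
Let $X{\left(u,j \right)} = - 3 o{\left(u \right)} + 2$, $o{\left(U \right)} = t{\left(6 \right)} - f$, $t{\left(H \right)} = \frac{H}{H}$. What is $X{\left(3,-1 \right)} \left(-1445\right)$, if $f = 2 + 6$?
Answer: $-33235$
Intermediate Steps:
$f = 8$
$t{\left(H \right)} = 1$
$o{\left(U \right)} = -7$ ($o{\left(U \right)} = 1 - 8 = -7$)
$X{\left(u,j \right)} = 23$ ($X{\left(u,j \right)} = \left(-3\right) \left(-7\right) + 2 = 21 + 2 = 23$)
$X{\left(3,-1 \right)} \left(-1445\right) = 23 \left(-1445\right) = -33235$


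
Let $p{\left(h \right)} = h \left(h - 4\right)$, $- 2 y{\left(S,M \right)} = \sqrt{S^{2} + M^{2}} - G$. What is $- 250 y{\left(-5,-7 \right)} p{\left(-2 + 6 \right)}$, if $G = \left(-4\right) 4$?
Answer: $0$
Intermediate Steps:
$G = -16$
$y{\left(S,M \right)} = -8 - \frac{\sqrt{M^{2} + S^{2}}}{2}$ ($y{\left(S,M \right)} = - \frac{\sqrt{S^{2} + M^{2}} - -16}{2} = - \frac{\sqrt{M^{2} + S^{2}} + 16}{2} = - \frac{16 + \sqrt{M^{2} + S^{2}}}{2} = -8 - \frac{\sqrt{M^{2} + S^{2}}}{2}$)
$p{\left(h \right)} = h \left(-4 + h\right)$
$- 250 y{\left(-5,-7 \right)} p{\left(-2 + 6 \right)} = - 250 \left(-8 - \frac{\sqrt{\left(-7\right)^{2} + \left(-5\right)^{2}}}{2}\right) \left(-2 + 6\right) \left(-4 + \left(-2 + 6\right)\right) = - 250 \left(-8 - \frac{\sqrt{49 + 25}}{2}\right) 4 \left(-4 + 4\right) = - 250 \left(-8 - \frac{\sqrt{74}}{2}\right) 4 \cdot 0 = - 250 \left(-8 - \frac{\sqrt{74}}{2}\right) 0 = \left(-250\right) 0 = 0$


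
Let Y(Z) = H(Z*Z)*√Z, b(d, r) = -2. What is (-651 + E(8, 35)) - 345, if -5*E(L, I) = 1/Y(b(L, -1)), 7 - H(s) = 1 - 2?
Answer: -996 + I*√2/80 ≈ -996.0 + 0.017678*I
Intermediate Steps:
H(s) = 8 (H(s) = 7 - (1 - 2) = 7 - 1*(-1) = 7 + 1 = 8)
Y(Z) = 8*√Z
E(L, I) = I*√2/80 (E(L, I) = -(-I*√2/16)/5 = -(-1)*I*√2/80 = I*√2/80)
(-651 + E(8, 35)) - 345 = (-651 + I*√2/80) - 345 = -996 + I*√2/80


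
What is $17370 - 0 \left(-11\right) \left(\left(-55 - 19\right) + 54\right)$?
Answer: $17370$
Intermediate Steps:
$17370 - 0 \left(-11\right) \left(\left(-55 - 19\right) + 54\right) = 17370 - 0 \left(-74 + 54\right) = 17370 - 0 \left(-20\right) = 17370 - 0 = 17370 + 0 = 17370$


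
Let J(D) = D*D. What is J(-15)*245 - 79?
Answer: 55046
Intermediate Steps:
J(D) = D²
J(-15)*245 - 79 = (-15)²*245 - 79 = 225*245 - 79 = 55125 - 79 = 55046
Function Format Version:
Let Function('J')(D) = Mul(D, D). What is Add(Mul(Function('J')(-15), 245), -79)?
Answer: 55046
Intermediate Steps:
Function('J')(D) = Pow(D, 2)
Add(Mul(Function('J')(-15), 245), -79) = Add(Mul(Pow(-15, 2), 245), -79) = Add(Mul(225, 245), -79) = Add(55125, -79) = 55046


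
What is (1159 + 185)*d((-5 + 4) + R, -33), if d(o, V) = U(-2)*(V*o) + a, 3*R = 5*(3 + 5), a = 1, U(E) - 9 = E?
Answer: -3827712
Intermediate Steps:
U(E) = 9 + E
R = 40/3 (R = (5*(3 + 5))/3 = (5*8)/3 = (⅓)*40 = 40/3 ≈ 13.333)
d(o, V) = 1 + 7*V*o (d(o, V) = (9 - 2)*(V*o) + 1 = 7*(V*o) + 1 = 7*V*o + 1 = 1 + 7*V*o)
(1159 + 185)*d((-5 + 4) + R, -33) = (1159 + 185)*(1 + 7*(-33)*((-5 + 4) + 40/3)) = 1344*(1 + 7*(-33)*(-1 + 40/3)) = 1344*(1 + 7*(-33)*(37/3)) = 1344*(1 - 2849) = 1344*(-2848) = -3827712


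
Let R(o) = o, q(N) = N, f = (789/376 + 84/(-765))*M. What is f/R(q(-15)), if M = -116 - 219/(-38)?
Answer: 798704063/54651600 ≈ 14.614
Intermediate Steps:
M = -4189/38 (M = -116 - 219*(-1)/38 = -116 - 1*(-219/38) = -116 + 219/38 = -4189/38 ≈ -110.24)
f = -798704063/3643440 (f = (789/376 + 84/(-765))*(-4189/38) = (789*(1/376) + 84*(-1/765))*(-4189/38) = (789/376 - 28/255)*(-4189/38) = (190667/95880)*(-4189/38) = -798704063/3643440 ≈ -219.22)
f/R(q(-15)) = -798704063/3643440/(-15) = -798704063/3643440*(-1/15) = 798704063/54651600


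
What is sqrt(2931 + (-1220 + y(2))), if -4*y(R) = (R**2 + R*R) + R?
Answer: sqrt(6834)/2 ≈ 41.334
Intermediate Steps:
y(R) = -R**2/2 - R/4 (y(R) = -((R**2 + R*R) + R)/4 = -((R**2 + R**2) + R)/4 = -(2*R**2 + R)/4 = -(R + 2*R**2)/4 = -R**2/2 - R/4)
sqrt(2931 + (-1220 + y(2))) = sqrt(2931 + (-1220 - 1/4*2*(1 + 2*2))) = sqrt(2931 + (-1220 - 1/4*2*(1 + 4))) = sqrt(2931 + (-1220 - 1/4*2*5)) = sqrt(2931 + (-1220 - 5/2)) = sqrt(2931 - 2445/2) = sqrt(3417/2) = sqrt(6834)/2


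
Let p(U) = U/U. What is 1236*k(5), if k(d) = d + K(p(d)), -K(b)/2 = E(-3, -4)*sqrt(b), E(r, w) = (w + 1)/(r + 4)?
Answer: 13596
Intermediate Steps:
E(r, w) = (1 + w)/(4 + r)
p(U) = 1
K(b) = 6*sqrt(b) (K(b) = -2*(1 - 4)/(4 - 3)*sqrt(b) = -2*-3/1*sqrt(b) = -2*1*(-3)*sqrt(b) = -(-6)*sqrt(b) = 6*sqrt(b))
k(d) = 6 + d (k(d) = d + 6*sqrt(1) = d + 6*1 = d + 6 = 6 + d)
1236*k(5) = 1236*(6 + 5) = 1236*11 = 13596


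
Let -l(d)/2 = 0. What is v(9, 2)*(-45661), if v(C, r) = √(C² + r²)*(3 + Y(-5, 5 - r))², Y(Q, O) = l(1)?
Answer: -410949*√85 ≈ -3.7888e+6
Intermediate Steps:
l(d) = 0 (l(d) = -2*0 = 0)
Y(Q, O) = 0
v(C, r) = 9*√(C² + r²) (v(C, r) = √(C² + r²)*(3 + 0)² = √(C² + r²)*3² = √(C² + r²)*9 = 9*√(C² + r²))
v(9, 2)*(-45661) = (9*√(9² + 2²))*(-45661) = (9*√(81 + 4))*(-45661) = (9*√85)*(-45661) = -410949*√85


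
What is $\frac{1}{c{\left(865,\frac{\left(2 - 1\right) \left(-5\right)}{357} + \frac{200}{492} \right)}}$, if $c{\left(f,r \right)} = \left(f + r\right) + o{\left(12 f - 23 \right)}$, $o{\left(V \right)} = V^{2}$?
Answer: $\frac{4879}{523362105921} \approx 9.3224 \cdot 10^{-9}$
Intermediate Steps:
$c{\left(f,r \right)} = f + r + \left(-23 + 12 f\right)^{2}$ ($c{\left(f,r \right)} = \left(f + r\right) + \left(12 f - 23\right)^{2} = \left(f + r\right) + \left(-23 + 12 f\right)^{2} = f + r + \left(-23 + 12 f\right)^{2}$)
$\frac{1}{c{\left(865,\frac{\left(2 - 1\right) \left(-5\right)}{357} + \frac{200}{492} \right)}} = \frac{1}{865 + \left(\frac{\left(2 - 1\right) \left(-5\right)}{357} + \frac{200}{492}\right) + \left(-23 + 12 \cdot 865\right)^{2}} = \frac{1}{865 + \left(1 \left(-5\right) \frac{1}{357} + 200 \cdot \frac{1}{492}\right) + \left(-23 + 10380\right)^{2}} = \frac{1}{865 + \left(\left(-5\right) \frac{1}{357} + \frac{50}{123}\right) + 10357^{2}} = \frac{1}{865 + \left(- \frac{5}{357} + \frac{50}{123}\right) + 107267449} = \frac{1}{865 + \frac{1915}{4879} + 107267449} = \frac{1}{\frac{523362105921}{4879}} = \frac{4879}{523362105921}$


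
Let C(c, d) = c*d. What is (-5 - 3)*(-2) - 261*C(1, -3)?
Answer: 799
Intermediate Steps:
(-5 - 3)*(-2) - 261*C(1, -3) = (-5 - 3)*(-2) - 261*(-3) = -8*(-2) - 261*(-3) = 16 + 783 = 799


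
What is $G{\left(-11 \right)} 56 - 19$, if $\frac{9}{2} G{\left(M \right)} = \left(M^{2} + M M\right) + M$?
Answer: $\frac{8567}{3} \approx 2855.7$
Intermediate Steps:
$G{\left(M \right)} = \frac{2 M}{9} + \frac{4 M^{2}}{9}$ ($G{\left(M \right)} = \frac{2 \left(\left(M^{2} + M M\right) + M\right)}{9} = \frac{2 \left(\left(M^{2} + M^{2}\right) + M\right)}{9} = \frac{2 \left(2 M^{2} + M\right)}{9} = \frac{2 \left(M + 2 M^{2}\right)}{9} = \frac{2 M}{9} + \frac{4 M^{2}}{9}$)
$G{\left(-11 \right)} 56 - 19 = \frac{2}{9} \left(-11\right) \left(1 + 2 \left(-11\right)\right) 56 - 19 = \frac{2}{9} \left(-11\right) \left(1 - 22\right) 56 - 19 = \frac{2}{9} \left(-11\right) \left(-21\right) 56 - 19 = \frac{154}{3} \cdot 56 - 19 = \frac{8624}{3} - 19 = \frac{8567}{3}$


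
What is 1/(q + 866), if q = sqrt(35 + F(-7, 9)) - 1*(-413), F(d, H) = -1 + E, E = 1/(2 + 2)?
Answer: 5116/6543227 - 2*sqrt(137)/6543227 ≈ 0.00077830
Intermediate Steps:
E = 1/4 ≈ 0.25000
F(d, H) = -3/4 (F(d, H) = -1 + 1/4 = -3/4)
q = 413 + sqrt(137)/2 (q = sqrt(35 - 3/4) - 1*(-413) = sqrt(137/4) + 413 = sqrt(137)/2 + 413 = 413 + sqrt(137)/2 ≈ 418.85)
1/(q + 866) = 1/((413 + sqrt(137)/2) + 866) = 1/(1279 + sqrt(137)/2)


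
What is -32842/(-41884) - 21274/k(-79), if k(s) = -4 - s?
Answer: -444288533/1570650 ≈ -282.87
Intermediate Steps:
-32842/(-41884) - 21274/k(-79) = -32842/(-41884) - 21274/(-4 - 1*(-79)) = -32842*(-1/41884) - 21274/(-4 + 79) = 16421/20942 - 21274/75 = -444288533/1570650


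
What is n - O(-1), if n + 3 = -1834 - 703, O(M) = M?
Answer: -2539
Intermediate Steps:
n = -2540 (n = -3 + (-1834 - 703) = -3 - 2537 = -2540)
n - O(-1) = -2540 - 1*(-1) = -2540 + 1 = -2539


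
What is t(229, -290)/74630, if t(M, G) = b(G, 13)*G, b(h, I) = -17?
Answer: 29/439 ≈ 0.066059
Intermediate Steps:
t(M, G) = -17*G
t(229, -290)/74630 = -17*(-290)/74630 = 4930*(1/74630) = 29/439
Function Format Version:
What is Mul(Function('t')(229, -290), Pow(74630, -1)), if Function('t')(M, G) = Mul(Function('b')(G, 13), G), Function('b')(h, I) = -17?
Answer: Rational(29, 439) ≈ 0.066059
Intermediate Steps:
Function('t')(M, G) = Mul(-17, G)
Mul(Function('t')(229, -290), Pow(74630, -1)) = Mul(Mul(-17, -290), Pow(74630, -1)) = Mul(4930, Rational(1, 74630)) = Rational(29, 439)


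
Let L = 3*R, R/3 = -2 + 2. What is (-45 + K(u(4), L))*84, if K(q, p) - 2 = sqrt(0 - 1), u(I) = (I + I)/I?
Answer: -3612 + 84*I ≈ -3612.0 + 84.0*I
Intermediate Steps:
R = 0 (R = 3*(-2 + 2) = 3*0 = 0)
L = 0 (L = 3*0 = 0)
u(I) = 2 (u(I) = (2*I)/I = 2)
K(q, p) = 2 + I (K(q, p) = 2 + sqrt(0 - 1) = 2 + sqrt(-1) = 2 + I)
(-45 + K(u(4), L))*84 = (-45 + (2 + I))*84 = (-43 + I)*84 = -3612 + 84*I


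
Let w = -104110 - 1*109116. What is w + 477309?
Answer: 264083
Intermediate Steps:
w = -213226 (w = -104110 - 109116 = -213226)
w + 477309 = -213226 + 477309 = 264083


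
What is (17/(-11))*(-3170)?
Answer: 53890/11 ≈ 4899.1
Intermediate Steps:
(17/(-11))*(-3170) = (17*(-1/11))*(-3170) = -17/11*(-3170) = 53890/11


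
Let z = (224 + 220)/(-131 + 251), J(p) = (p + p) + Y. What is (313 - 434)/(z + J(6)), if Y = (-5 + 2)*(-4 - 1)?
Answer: -1210/307 ≈ -3.9414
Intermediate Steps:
Y = 15 (Y = -3*(-5) = 15)
J(p) = 15 + 2*p (J(p) = (p + p) + 15 = 2*p + 15 = 15 + 2*p)
z = 37/10 (z = 444/120 = 444*(1/120) = 37/10 ≈ 3.7000)
(313 - 434)/(z + J(6)) = (313 - 434)/(37/10 + (15 + 2*6)) = -121/(37/10 + (15 + 12)) = -121/(37/10 + 27) = -121/307/10 = -121*10/307 = -1210/307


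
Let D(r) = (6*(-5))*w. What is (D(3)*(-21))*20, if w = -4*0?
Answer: 0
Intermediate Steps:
w = 0
D(r) = 0 (D(r) = (6*(-5))*0 = -30*0 = 0)
(D(3)*(-21))*20 = (0*(-21))*20 = 0*20 = 0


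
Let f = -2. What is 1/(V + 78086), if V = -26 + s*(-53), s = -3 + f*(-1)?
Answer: 1/78113 ≈ 1.2802e-5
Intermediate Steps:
s = -1 (s = -3 - 2*(-1) = -3 + 2 = -1)
V = 27 (V = -26 - 1*(-53) = -26 + 53 = 27)
1/(V + 78086) = 1/(27 + 78086) = 1/78113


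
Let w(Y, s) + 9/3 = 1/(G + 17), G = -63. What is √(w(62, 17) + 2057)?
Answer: √4346218/46 ≈ 45.321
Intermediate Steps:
w(Y, s) = -139/46 (w(Y, s) = -3 + 1/(-63 + 17) = -3 + 1/(-46) = -3 - 1/46 = -139/46)
√(w(62, 17) + 2057) = √(-139/46 + 2057) = √(94483/46) = √4346218/46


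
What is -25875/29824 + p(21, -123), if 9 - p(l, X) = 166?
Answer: -4708243/29824 ≈ -157.87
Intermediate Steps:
p(l, X) = -157 (p(l, X) = 9 - 1*166 = 9 - 166 = -157)
-25875/29824 + p(21, -123) = -25875/29824 - 157 = -4708243/29824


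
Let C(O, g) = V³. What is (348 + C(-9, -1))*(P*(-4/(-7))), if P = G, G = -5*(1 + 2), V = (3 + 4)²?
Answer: -7079820/7 ≈ -1.0114e+6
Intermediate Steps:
V = 49 (V = 7² = 49)
C(O, g) = 117649 (C(O, g) = 49³ = 117649)
G = -15 (G = -5*3 = -15)
P = -15
(348 + C(-9, -1))*(P*(-4/(-7))) = (348 + 117649)*(-(-60)/(-7)) = 117997*(-(-60)*(-1)/7) = 117997*(-15*4/7) = 117997*(-60/7) = -7079820/7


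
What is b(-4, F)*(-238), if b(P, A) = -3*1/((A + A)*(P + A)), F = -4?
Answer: 357/32 ≈ 11.156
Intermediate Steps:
b(P, A) = -3/(2*A*(A + P)) (b(P, A) = -3*1/(2*A*(A + P)) = -3/(2*A*(A + P)))
b(-4, F)*(-238) = -3/2/(-4*(-4 - 4))*(-238) = -3/2*(-1/4)/(-8)*(-238) = -3/2*(-1/4)*(-1/8)*(-238) = -3/64*(-238) = 357/32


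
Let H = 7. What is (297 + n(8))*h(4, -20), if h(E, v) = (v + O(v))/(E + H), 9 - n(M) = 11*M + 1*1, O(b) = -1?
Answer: -4557/11 ≈ -414.27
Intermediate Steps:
n(M) = 8 - 11*M (n(M) = 9 - (11*M + 1*1) = 9 - (11*M + 1) = 9 - (1 + 11*M) = 9 + (-1 - 11*M) = 8 - 11*M)
h(E, v) = (-1 + v)/(7 + E) (h(E, v) = (v - 1)/(E + 7) = (-1 + v)/(7 + E))
(297 + n(8))*h(4, -20) = (297 + (8 - 11*8))*((-1 - 20)/(7 + 4)) = (297 + (8 - 88))*(-21/11) = (297 - 80)*((1/11)*(-21)) = 217*(-21/11) = -4557/11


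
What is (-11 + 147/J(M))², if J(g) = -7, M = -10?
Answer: 1024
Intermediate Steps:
(-11 + 147/J(M))² = (-11 + 147/(-7))² = (-11 + 147*(-⅐))² = (-11 - 21)² = (-32)² = 1024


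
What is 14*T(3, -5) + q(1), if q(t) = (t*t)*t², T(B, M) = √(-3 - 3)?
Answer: 1 + 14*I*√6 ≈ 1.0 + 34.293*I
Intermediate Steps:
T(B, M) = I*√6 (T(B, M) = √(-6) = I*√6)
q(t) = t⁴ (q(t) = t²*t² = t⁴)
14*T(3, -5) + q(1) = 14*(I*√6) + 1⁴ = 14*I*√6 + 1 = 1 + 14*I*√6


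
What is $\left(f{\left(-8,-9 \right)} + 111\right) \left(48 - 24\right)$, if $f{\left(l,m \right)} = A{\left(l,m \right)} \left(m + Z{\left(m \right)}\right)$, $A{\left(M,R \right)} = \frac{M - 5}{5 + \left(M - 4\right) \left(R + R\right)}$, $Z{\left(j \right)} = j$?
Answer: $\frac{45720}{17} \approx 2689.4$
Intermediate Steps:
$A{\left(M,R \right)} = \frac{-5 + M}{5 + 2 R \left(-4 + M\right)}$ ($A{\left(M,R \right)} = \frac{-5 + M}{5 + \left(-4 + M\right) 2 R} = \frac{-5 + M}{5 + 2 R \left(-4 + M\right)}$)
$f{\left(l,m \right)} = \frac{2 m \left(-5 + l\right)}{5 - 8 m + 2 l m}$ ($f{\left(l,m \right)} = \frac{-5 + l}{5 - 8 m + 2 l m} \left(m + m\right) = \frac{-5 + l}{5 - 8 m + 2 l m} 2 m = \frac{2 m \left(-5 + l\right)}{5 - 8 m + 2 l m}$)
$\left(f{\left(-8,-9 \right)} + 111\right) \left(48 - 24\right) = \left(2 \left(-9\right) \frac{1}{5 - -72 + 2 \left(-8\right) \left(-9\right)} \left(-5 - 8\right) + 111\right) \left(48 - 24\right) = \left(2 \left(-9\right) \frac{1}{5 + 72 + 144} \left(-13\right) + 111\right) 24 = \left(2 \left(-9\right) \frac{1}{221} \left(-13\right) + 111\right) 24 = \left(\frac{18}{17} + 111\right) 24 = \frac{1905}{17} \cdot 24 = \frac{45720}{17}$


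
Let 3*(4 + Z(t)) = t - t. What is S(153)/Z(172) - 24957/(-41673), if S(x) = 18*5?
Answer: -608457/27782 ≈ -21.901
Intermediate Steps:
Z(t) = -4 (Z(t) = -4 + (t - t)/3 = -4 + (⅓)*0 = -4 + 0 = -4)
S(x) = 90
S(153)/Z(172) - 24957/(-41673) = 90/(-4) - 24957/(-41673) = 90*(-¼) - 24957*(-1/41673) = -45/2 + 8319/13891 = -608457/27782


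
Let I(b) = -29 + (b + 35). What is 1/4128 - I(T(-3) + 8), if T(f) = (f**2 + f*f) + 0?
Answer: -132095/4128 ≈ -32.000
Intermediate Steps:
T(f) = 2*f**2 (T(f) = (f**2 + f**2) + 0 = 2*f**2 + 0 = 2*f**2)
I(b) = 6 + b (I(b) = -29 + (35 + b) = 6 + b)
1/4128 - I(T(-3) + 8) = 1/4128 - (6 + (2*(-3)**2 + 8)) = 1/4128 - (6 + (2*9 + 8)) = 1/4128 - (6 + (18 + 8)) = 1/4128 - (6 + 26) = 1/4128 - 1*32 = 1/4128 - 32 = -132095/4128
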